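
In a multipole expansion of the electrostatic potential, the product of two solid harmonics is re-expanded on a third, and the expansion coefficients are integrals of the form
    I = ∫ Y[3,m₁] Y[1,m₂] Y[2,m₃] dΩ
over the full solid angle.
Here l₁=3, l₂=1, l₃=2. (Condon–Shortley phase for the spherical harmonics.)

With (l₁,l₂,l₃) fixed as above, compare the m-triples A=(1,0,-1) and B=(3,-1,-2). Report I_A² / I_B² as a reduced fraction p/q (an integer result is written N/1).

l's match ⇒ only the (l;m) 3-j factors differ between A and B.
A: triangle coeff Δ(3,1,2) = 1/105; Σ_t [1,1]: t=1:−1/6 = -1/6; (3j)²=8/105 [(3 1 2; 1 0 -1)], sign=+1
B: triangle coeff Δ(3,1,2) = 1/105; Σ_t [0,0]: t=0:+1/48 = 1/48; (3j)²=1/7 [(3 1 2; 3 -1 -2)], sign=+1
I_A²/I_B² = (8/105)/(1/7) = 8/15

8/15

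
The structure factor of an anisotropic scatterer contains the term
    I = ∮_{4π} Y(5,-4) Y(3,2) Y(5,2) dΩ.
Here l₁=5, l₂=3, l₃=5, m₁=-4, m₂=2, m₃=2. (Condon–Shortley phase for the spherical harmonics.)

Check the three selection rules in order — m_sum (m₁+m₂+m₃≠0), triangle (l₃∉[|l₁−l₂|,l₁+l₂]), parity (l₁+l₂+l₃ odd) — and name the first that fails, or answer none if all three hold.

Σmᵢ = 0  ✓
l₃∈[|l₁−l₂|,l₁+l₂]=[2,8], have l₃=5  ✓
Σlᵢ = 13 ⇒ odd  ✗

parity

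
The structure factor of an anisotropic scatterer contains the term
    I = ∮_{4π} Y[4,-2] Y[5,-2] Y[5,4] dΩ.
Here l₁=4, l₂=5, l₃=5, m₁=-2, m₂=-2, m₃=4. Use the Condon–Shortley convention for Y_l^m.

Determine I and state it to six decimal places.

Checks pass: Σm=0; 14 even; l₃=5∈[1,9].
(2·4+1)(2·5+1)(2·5+1) = 1089
Δ: 4! 4! 6! / 15! → 1/3153150
sum: t=0:+1/69120 t=1:−1/1728 t=2:+1/576 t=3:−1/1728 t=4:+1/69120 = 7/11520
3j²(4 5 5; 0 0 0) = Δ·Π!·Σ² = 2/143  (sign -1)
sum: t=2:+1/11520 t=3:−1/25920 = 1/20736
3j²(4 5 5; -2 -2 4) = Δ·Π!·Σ² = 5/429  (sign -1)
combine: 4πI² = 1089·2/143·5/429 = 30/169
take √, sign +1: I = 0.11885360

0.118854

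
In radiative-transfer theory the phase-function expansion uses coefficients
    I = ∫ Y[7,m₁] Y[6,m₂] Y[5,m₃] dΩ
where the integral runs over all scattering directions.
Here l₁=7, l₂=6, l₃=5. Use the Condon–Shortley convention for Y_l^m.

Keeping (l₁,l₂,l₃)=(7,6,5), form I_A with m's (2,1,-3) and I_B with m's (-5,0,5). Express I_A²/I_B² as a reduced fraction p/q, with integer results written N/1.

21/55

Same 7,6,5: normalisation and zero-m 3j drop out of the ratio.
A: Δ: 8! 6! 4! / 19! → 1/174594420; sum: t=3:−1/829440 t=4:+1/414720 t=5:−1/2073600 = 1/1382400; 3j²(7 6 5; 2 1 -3) = Δ·Π!·Σ² = 294/46189  (sign +1)
B: Δ: 8! 6! 4! / 19! → 1/174594420; sum: t=6:+1/24883200 = 1/24883200; 3j²(7 6 5; -5 0 5) = Δ·Π!·Σ² = 70/4199  (sign +1)
I_A²/I_B² = (294/46189)/(70/4199) = 21/55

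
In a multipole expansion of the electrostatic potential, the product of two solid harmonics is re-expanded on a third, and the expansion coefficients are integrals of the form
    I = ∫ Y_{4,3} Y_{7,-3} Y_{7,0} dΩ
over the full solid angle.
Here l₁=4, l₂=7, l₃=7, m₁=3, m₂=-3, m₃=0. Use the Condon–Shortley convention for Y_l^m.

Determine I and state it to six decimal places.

m-sum 0 ✓  L=18 even ✓  3≤7≤11 ✓
Π(2lᵢ+1) = 9×15×15 = 2025
triangle coeff Δ(4,7,7) = 1/58198140
Σ_t [0,4]: t=0:+1/17418240 t=1:−1/622080 t=2:+1/230400 t=3:−1/622080 t=4:+1/17418240 = 1/806400
(3j)²=2268/230945 [(4 7 7; 0 0 0)], sign=-1
Σ_t [0,1]: t=0:+1/2488320 t=1:−1/4354560 = 1/5806080
(3j)²=525/92378 [(4 7 7; 3 -3 0)], sign=-1
⇒ 4πI² = 241116750/2133423721
I = (+1)√(241116750/2133423721/(4π)) = 0.09483534

0.094835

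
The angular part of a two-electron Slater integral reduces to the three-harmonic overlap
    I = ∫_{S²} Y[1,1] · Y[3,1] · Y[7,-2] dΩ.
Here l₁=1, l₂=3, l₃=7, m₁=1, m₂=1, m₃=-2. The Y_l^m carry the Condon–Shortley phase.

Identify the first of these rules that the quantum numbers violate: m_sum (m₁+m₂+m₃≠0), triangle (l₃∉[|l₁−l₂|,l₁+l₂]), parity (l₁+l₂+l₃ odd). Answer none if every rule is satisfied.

triangle

Σmᵢ = 0  ✓
l₃∈[|l₁−l₂|,l₁+l₂]=[2,4], have l₃=7  ✗
Σlᵢ = 11 ⇒ odd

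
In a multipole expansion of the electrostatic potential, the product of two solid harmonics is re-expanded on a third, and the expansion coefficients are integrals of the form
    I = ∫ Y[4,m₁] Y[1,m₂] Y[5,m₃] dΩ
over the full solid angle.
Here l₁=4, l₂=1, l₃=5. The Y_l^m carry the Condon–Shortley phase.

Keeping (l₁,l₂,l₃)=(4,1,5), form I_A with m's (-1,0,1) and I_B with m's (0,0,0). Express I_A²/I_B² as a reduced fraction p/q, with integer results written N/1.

24/25

Shared (l₁,l₂,l₃)=(4,1,5): N and (l;000)² cancel in I_A²/I_B².
A: Δ = 0!·8!·2!/11! = 1/495; Racah Σ t=0..0: t=0:+1/720 = 1/720; ⇒ 3j(4 1 5; -1 0 1)² = 8/165, sgn +1
B: Δ = 0!·8!·2!/11! = 1/495; Racah Σ t=0..0: t=0:+1/576 = 1/576; ⇒ 3j(4 1 5; 0 0 0)² = 5/99, sgn -1
I_A²/I_B² = (8/165)/(5/99) = 24/25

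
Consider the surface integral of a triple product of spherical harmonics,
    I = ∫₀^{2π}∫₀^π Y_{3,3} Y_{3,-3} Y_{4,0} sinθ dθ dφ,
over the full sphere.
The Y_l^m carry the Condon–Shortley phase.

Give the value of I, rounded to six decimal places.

m-sum 0 ✓  L=10 even ✓  0≤4≤6 ✓
Π(2lᵢ+1) = 7×7×9 = 441
triangle coeff Δ(3,3,4) = 1/34650
Σ_t [0,2]: t=0:+1/72 t=1:−1/16 t=2:+1/72 = -5/144
(3j)²=2/77 [(3 3 4; 0 0 0)], sign=-1
Σ_t [0,0]: t=0:+1/1152 = 1/1152
(3j)²=1/154 [(3 3 4; 3 -3 0)], sign=+1
⇒ 4πI² = 9/121
I = (-1)√(9/121/(4π)) = -0.07693494

-0.076935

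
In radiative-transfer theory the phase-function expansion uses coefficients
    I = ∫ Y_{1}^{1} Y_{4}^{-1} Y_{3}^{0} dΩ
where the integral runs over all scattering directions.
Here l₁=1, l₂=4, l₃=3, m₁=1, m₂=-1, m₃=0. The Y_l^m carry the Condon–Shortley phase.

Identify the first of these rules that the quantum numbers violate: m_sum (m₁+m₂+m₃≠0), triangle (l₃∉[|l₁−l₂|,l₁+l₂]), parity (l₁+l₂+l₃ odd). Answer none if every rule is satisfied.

none

m₁+m₂+m₃ = 1 − 1 + 0 = 0  ✓
triangle: |1−4|=3 ≤ l₃=3 ≤ 1+4=5  ✓
parity: l₁+l₂+l₃ = 8 is even  ✓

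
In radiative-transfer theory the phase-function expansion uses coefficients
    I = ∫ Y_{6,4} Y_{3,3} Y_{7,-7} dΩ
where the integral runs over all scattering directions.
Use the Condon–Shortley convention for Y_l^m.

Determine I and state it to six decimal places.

Checks pass: Σm=0; 16 even; l₃=7∈[3,9].
(2·6+1)(2·3+1)(2·7+1) = 1365
Δ: 2! 10! 4! / 17! → 1/2042040
sum: t=0:+1/207360 t=1:−1/57600 t=2:+1/207360 = -1/129600
3j²(6 3 7; 0 0 0) = Δ·Π!·Σ² = 168/12155  (sign +1)
sum: t=2:+1/174182400 = 1/174182400
3j²(6 3 7; 4 3 -7) = Δ·Π!·Σ² = 1/136  (sign +1)
combine: 4πI² = 1365·168/12155·1/136 = 441/3179
take √, sign +1: I = 0.10506767

0.105068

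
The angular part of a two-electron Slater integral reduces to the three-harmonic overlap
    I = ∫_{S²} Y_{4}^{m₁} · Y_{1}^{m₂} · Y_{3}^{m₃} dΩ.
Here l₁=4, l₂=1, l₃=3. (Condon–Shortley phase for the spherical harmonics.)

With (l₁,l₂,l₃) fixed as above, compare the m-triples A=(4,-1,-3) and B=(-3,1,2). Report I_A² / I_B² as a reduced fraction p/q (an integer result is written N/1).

Same 4,1,3: normalisation and zero-m 3j drop out of the ratio.
A: Δ: 2! 6! 0! / 9! → 1/252; sum: t=0:+1/1440 = 1/1440; 3j²(4 1 3; 4 -1 -3) = Δ·Π!·Σ² = 1/9  (sign +1)
B: Δ: 2! 6! 0! / 9! → 1/252; sum: t=2:+1/240 = 1/240; 3j²(4 1 3; -3 1 2) = Δ·Π!·Σ² = 1/12  (sign -1)
I_A²/I_B² = (1/9)/(1/12) = 4/3

4/3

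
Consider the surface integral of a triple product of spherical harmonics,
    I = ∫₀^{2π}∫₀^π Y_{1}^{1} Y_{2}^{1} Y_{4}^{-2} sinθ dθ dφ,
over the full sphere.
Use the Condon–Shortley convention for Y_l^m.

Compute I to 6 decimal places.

|1−2|≤4≤1+2 violated ⇒ I = 0

0.000000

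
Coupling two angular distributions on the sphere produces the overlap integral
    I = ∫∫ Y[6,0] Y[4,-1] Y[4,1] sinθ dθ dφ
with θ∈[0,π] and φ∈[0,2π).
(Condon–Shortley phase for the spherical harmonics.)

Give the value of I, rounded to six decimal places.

Checks pass: Σm=0; 14 even; l₃=4∈[2,10].
(2·6+1)(2·4+1)(2·4+1) = 1053
Δ: 6! 6! 2! / 15! → 1/1261260
sum: t=2:+1/4608 t=3:−1/1296 t=4:+1/4608 = -7/20736
3j²(6 4 4; 0 0 0) = Δ·Π!·Σ² = 20/1287  (sign -1)
sum: t=1:−1/28800 t=2:+1/2304 t=3:−1/2592 = 7/518400
3j²(6 4 4; 0 -1 1) = Δ·Π!·Σ² = 1/25740  (sign -1)
combine: 4πI² = 1053·20/1287·1/25740 = 1/1573
take √, sign +1: I = 0.00711264

0.007113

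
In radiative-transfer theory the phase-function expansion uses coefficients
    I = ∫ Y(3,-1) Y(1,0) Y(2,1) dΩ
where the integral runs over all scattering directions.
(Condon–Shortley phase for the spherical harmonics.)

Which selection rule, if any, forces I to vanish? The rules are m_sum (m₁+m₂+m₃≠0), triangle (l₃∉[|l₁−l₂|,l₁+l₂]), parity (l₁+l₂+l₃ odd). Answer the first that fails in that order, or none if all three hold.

m₁+m₂+m₃ = -1 + 0 + 1 = 0  ✓
triangle: |3−1|=2 ≤ l₃=2 ≤ 3+1=4  ✓
parity: l₁+l₂+l₃ = 6 is even  ✓

none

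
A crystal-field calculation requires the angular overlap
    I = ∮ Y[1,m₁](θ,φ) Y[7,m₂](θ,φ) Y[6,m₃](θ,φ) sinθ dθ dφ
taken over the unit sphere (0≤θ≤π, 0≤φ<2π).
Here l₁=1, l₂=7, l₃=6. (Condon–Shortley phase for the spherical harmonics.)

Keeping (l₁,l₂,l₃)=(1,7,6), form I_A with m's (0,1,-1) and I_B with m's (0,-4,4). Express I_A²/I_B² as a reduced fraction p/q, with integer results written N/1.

16/11

l's match ⇒ only the (l;m) 3-j factors differ between A and B.
A: triangle coeff Δ(1,7,6) = 1/1365; Σ_t [1,1]: t=1:−1/604800 = -1/604800; (3j)²=16/455 [(1 7 6; 0 1 -1)], sign=+1
B: triangle coeff Δ(1,7,6) = 1/1365; Σ_t [1,1]: t=1:−1/7257600 = -1/7257600; (3j)²=11/455 [(1 7 6; 0 -4 4)], sign=-1
I_A²/I_B² = (16/455)/(11/455) = 16/11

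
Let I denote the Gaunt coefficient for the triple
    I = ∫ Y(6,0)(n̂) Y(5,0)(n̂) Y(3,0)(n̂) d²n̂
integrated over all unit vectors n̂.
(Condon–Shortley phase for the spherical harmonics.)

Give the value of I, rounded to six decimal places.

0.145631

m-sum 0 ✓  L=14 even ✓  1≤3≤11 ✓
Π(2lᵢ+1) = 13×11×7 = 1001
triangle coeff Δ(6,5,3) = 1/675675
Σ_t [3,5]: t=3:−1/8640 t=4:+1/2304 t=5:−1/8640 = 7/34560
(3j)²=7/429 [(6 5 3; 0 0 0)], sign=-1
(m-triple is (0,0,0) — same symbol as above.)
⇒ 4πI² = 343/1287
I = (+1)√(343/1287/(4π)) = 0.14563067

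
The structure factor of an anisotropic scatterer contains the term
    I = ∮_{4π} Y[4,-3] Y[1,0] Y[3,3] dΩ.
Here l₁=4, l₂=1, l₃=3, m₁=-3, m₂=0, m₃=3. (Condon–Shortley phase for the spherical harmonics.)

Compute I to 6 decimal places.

-0.162868

Rules hold: Σm=0, L=8 even, 3≤3≤5.
N = 9·3·7 = 189
Δ = 2!·6!·0!/9! = 1/252
Racah Σ t=1..1: t=1:−1/36 = -1/36
⇒ 3j(4 1 3; 0 0 0)² = 4/63, sgn +1
Racah Σ t=1..1: t=1:−1/720 = -1/720
⇒ 3j(4 1 3; -3 0 3)² = 1/36, sgn -1
4πI² = N·(3j₀)²·(3jₘ)² = 1/3
I = -1·√(0.333333/4π) = -0.16286750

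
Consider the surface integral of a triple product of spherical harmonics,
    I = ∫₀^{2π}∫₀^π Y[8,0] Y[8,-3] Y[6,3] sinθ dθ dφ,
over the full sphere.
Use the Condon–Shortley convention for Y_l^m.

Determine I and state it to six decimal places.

Rules hold: Σm=0, L=22 even, 0≤6≤16.
N = 17·17·13 = 3757
Δ = 10!·6!·6!/23! = 1/13742520792
Racah Σ t=2..8: t=2:+1/41803776000 t=3:−1/435456000 t=4:+1/39813120 t=5:−1/18662400 t=6:+1/39813120 t=7:−1/435456000 t=8:+1/41803776000 = -11/1393459200
⇒ 3j(8 8 6; 0 0 0)² = 600/96577, sgn -1
Racah Σ t=2..5: t=2:+1/2090188800 t=3:−1/174182400 t=4:+1/99532800 t=5:−1/373248000 = 11/5225472000
⇒ 3j(8 8 6; 0 -3 3)² = 528/96577, sgn -1
4πI² = N·(3j₀)²·(3jₘ)² = 316800/2482597
I = +1·√(0.127608/4π) = 0.10077076

0.100771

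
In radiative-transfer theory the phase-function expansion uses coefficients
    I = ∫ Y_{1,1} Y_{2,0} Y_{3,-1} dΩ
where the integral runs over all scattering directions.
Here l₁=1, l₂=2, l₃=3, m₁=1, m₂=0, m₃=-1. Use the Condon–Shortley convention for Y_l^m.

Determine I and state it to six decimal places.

-0.202301

Checks pass: Σm=0; 6 even; l₃=3∈[1,3].
(2·1+1)(2·2+1)(2·3+1) = 105
Δ: 0! 2! 4! / 7! → 1/105
sum: t=0:+1/4 = 1/4
3j²(1 2 3; 0 0 0) = Δ·Π!·Σ² = 3/35  (sign -1)
sum: t=0:+1/8 = 1/8
3j²(1 2 3; 1 0 -1) = Δ·Π!·Σ² = 2/35  (sign +1)
combine: 4πI² = 105·3/35·2/35 = 18/35
take √, sign -1: I = -0.20230066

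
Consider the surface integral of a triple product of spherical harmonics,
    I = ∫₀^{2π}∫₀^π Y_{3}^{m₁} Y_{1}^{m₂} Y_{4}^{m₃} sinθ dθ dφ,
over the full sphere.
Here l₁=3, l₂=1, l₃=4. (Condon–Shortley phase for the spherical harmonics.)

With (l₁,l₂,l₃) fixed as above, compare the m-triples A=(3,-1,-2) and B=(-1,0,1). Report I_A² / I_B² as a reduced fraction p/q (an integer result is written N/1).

1/15

Shared (l₁,l₂,l₃)=(3,1,4): N and (l;000)² cancel in I_A²/I_B².
A: Δ = 0!·6!·2!/9! = 1/252; Racah Σ t=0..0: t=0:+1/1440 = 1/1440; ⇒ 3j(3 1 4; 3 -1 -2)² = 1/252, sgn +1
B: Δ = 0!·6!·2!/9! = 1/252; Racah Σ t=0..0: t=0:+1/48 = 1/48; ⇒ 3j(3 1 4; -1 0 1)² = 5/84, sgn -1
I_A²/I_B² = (1/252)/(5/84) = 1/15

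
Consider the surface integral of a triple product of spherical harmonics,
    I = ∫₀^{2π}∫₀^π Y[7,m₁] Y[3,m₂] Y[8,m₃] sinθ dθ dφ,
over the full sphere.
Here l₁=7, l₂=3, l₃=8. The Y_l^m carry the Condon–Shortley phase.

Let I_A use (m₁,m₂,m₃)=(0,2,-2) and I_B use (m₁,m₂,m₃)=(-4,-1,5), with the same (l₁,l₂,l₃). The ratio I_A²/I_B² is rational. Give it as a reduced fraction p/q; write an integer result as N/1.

Shared (l₁,l₂,l₃)=(7,3,8): N and (l;000)² cancel in I_A²/I_B².
A: Δ = 2!·12!·4!/19! = 1/5290740; Racah Σ t=1..2: t=1:−1/12441600 t=2:+1/7257600 = 1/17418240; ⇒ 3j(7 3 8; 0 2 -2)² = 125/25194, sgn +1
B: Δ = 2!·12!·4!/19! = 1/5290740; Racah Σ t=0..2: t=0:+1/319334400 t=1:−1/43545600 t=2:+1/104509440 = -59/5748019200; ⇒ 3j(7 3 8; -4 -1 5)² = 3481/406980, sgn +1
I_A²/I_B² = (125/25194)/(3481/406980) = 26250/45253

26250/45253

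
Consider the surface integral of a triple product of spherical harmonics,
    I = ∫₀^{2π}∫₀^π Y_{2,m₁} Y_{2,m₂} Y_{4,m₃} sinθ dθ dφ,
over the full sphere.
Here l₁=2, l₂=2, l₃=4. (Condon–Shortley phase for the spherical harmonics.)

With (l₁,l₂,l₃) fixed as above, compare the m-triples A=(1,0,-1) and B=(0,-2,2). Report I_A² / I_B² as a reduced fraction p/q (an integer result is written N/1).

2/1

Same 2,2,4: normalisation and zero-m 3j drop out of the ratio.
A: Δ: 0! 4! 4! / 9! → 1/630; sum: t=0:+1/24 = 1/24; 3j²(2 2 4; 1 0 -1) = Δ·Π!·Σ² = 1/21  (sign -1)
B: Δ: 0! 4! 4! / 9! → 1/630; sum: t=0:+1/96 = 1/96; 3j²(2 2 4; 0 -2 2) = Δ·Π!·Σ² = 1/42  (sign +1)
I_A²/I_B² = (1/21)/(1/42) = 2/1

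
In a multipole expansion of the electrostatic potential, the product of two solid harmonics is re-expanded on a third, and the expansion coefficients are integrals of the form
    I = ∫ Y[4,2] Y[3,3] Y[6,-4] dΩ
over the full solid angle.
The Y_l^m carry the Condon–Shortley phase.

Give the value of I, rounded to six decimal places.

Σmᵢ = 1 ≠ 0, so the φ-integral vanishes; I = 0

0.000000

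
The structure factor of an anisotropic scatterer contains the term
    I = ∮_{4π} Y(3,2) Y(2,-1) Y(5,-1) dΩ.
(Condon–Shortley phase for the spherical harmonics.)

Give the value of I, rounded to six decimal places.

m-sum 0 ✓  L=10 even ✓  1≤5≤5 ✓
Π(2lᵢ+1) = 7×5×11 = 385
triangle coeff Δ(3,2,5) = 1/2310
Σ_t [0,0]: t=0:+1/144 = 1/144
(3j)²=10/231 [(3 2 5; 0 0 0)], sign=-1
Σ_t [0,0]: t=0:+1/720 = 1/720
(3j)²=4/385 [(3 2 5; 2 -1 -1)], sign=+1
⇒ 4πI² = 40/231
I = (-1)√(40/231/(4π)) = -0.11738675

-0.117387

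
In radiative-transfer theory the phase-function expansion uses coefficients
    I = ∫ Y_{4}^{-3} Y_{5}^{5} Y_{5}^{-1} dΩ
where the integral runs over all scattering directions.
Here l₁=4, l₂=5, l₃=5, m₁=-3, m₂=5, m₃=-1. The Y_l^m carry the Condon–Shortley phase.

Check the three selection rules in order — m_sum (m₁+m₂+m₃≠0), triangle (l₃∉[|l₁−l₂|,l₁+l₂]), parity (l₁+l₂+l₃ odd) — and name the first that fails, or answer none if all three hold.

m_sum

Σmᵢ = 1  ✗
l₃∈[|l₁−l₂|,l₁+l₂]=[1,9], have l₃=5
Σlᵢ = 14 ⇒ even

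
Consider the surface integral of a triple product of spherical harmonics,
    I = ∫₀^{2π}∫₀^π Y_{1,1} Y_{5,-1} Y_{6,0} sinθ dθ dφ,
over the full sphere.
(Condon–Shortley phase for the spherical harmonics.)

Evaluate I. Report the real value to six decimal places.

m-sum 0 ✓  L=12 even ✓  4≤6≤6 ✓
Π(2lᵢ+1) = 3×11×13 = 429
triangle coeff Δ(1,5,6) = 1/858
Σ_t [0,0]: t=0:+1/14400 = 1/14400
(3j)²=6/143 [(1 5 6; 0 0 0)], sign=+1
Σ_t [0,0]: t=0:+1/34560 = 1/34560
(3j)²=5/286 [(1 5 6; 1 -1 0)], sign=+1
⇒ 4πI² = 45/143
I = (+1)√(45/143/(4π)) = 0.15824621

0.158246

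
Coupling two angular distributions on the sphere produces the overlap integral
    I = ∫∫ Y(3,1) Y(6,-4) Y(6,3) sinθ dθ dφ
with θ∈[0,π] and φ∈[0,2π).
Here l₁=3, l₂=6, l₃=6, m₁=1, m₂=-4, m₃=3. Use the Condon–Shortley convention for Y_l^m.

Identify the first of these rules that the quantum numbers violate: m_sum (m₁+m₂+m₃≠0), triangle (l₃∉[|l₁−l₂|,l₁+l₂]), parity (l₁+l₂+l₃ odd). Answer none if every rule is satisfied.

Σmᵢ = 0  ✓
l₃∈[|l₁−l₂|,l₁+l₂]=[3,9], have l₃=6  ✓
Σlᵢ = 15 ⇒ odd  ✗

parity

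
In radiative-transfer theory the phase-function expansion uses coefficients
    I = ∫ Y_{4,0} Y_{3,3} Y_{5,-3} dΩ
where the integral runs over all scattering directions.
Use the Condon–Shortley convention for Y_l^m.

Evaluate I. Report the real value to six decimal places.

0.196280

Rules hold: Σm=0, L=12 even, 1≤5≤7.
N = 9·7·11 = 693
Δ = 2!·6!·4!/13! = 1/180180
Racah Σ t=0..2: t=0:+1/576 t=1:−1/144 t=2:+1/576 = -1/288
⇒ 3j(4 3 5; 0 0 0)² = 20/1001, sgn +1
Racah Σ t=2..2: t=2:+1/2304 = 1/2304
⇒ 3j(4 3 5; 0 3 -3)² = 5/143, sgn +1
4πI² = N·(3j₀)²·(3jₘ)² = 900/1859
I = +1·√(0.484131/4π) = 0.19628026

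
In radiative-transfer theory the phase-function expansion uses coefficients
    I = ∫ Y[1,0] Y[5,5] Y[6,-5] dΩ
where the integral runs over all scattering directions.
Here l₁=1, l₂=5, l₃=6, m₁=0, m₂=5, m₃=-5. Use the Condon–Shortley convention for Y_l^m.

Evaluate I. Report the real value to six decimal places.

Checks pass: Σm=0; 12 even; l₃=6∈[4,6].
(2·1+1)(2·5+1)(2·6+1) = 429
Δ: 0! 2! 10! / 13! → 1/858
sum: t=0:+1/14400 = 1/14400
3j²(1 5 6; 0 0 0) = Δ·Π!·Σ² = 6/143  (sign +1)
sum: t=0:+1/3628800 = 1/3628800
3j²(1 5 6; 0 5 -5) = Δ·Π!·Σ² = 1/78  (sign -1)
combine: 4πI² = 429·6/143·1/78 = 3/13
take √, sign -1: I = -0.13551395

-0.135514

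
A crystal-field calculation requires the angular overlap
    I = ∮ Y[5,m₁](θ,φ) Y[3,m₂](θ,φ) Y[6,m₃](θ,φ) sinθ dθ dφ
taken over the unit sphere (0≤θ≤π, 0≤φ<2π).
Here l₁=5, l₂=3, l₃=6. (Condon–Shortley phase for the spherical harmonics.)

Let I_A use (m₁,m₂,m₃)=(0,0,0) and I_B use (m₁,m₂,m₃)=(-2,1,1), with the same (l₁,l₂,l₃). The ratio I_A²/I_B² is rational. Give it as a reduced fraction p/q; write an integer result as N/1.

49/15

Same 5,3,6: normalisation and zero-m 3j drop out of the ratio.
A: Δ: 2! 8! 4! / 15! → 1/675675; sum: t=0:+1/8640 t=1:−1/2304 t=2:+1/8640 = -7/34560; 3j²(5 3 6; 0 0 0) = Δ·Π!·Σ² = 7/429  (sign -1)
B: Δ: 2! 8! 4! / 15! → 1/675675; sum: t=0:+1/241920 t=1:−1/8640 t=2:+1/5760 = 1/16128; 3j²(5 3 6; -2 1 1) = Δ·Π!·Σ² = 5/1001  (sign -1)
I_A²/I_B² = (7/429)/(5/1001) = 49/15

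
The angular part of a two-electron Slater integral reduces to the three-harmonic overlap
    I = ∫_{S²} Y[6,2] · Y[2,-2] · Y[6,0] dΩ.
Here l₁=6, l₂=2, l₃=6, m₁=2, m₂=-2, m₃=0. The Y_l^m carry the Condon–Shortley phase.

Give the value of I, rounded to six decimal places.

m-sum 0 ✓  L=14 even ✓  4≤6≤8 ✓
Π(2lᵢ+1) = 13×5×13 = 845
triangle coeff Δ(6,2,6) = 1/90090
Σ_t [0,2]: t=0:+1/69120 t=1:−1/14400 t=2:+1/69120 = -7/172800
(3j)²=14/715 [(6 2 6; 0 0 0)], sign=-1
Σ_t [0,0]: t=0:+1/69120 = 1/69120
(3j)²=4/143 [(6 2 6; 2 -2 0)], sign=+1
⇒ 4πI² = 56/121
I = (-1)√(56/121/(4π)) = -0.19190947

-0.191909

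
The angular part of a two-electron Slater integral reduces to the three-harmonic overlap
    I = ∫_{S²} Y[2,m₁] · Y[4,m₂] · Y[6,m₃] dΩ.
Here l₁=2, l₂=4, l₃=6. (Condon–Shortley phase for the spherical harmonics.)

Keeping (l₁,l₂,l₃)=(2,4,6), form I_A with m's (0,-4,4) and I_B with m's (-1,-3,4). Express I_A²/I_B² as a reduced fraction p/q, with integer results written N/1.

Shared (l₁,l₂,l₃)=(2,4,6): N and (l;000)² cancel in I_A²/I_B².
A: Δ = 0!·4!·8!/13! = 1/6435; Racah Σ t=0..0: t=0:+1/161280 = 1/161280; ⇒ 3j(2 4 6; 0 -4 4)² = 1/143, sgn +1
B: Δ = 0!·4!·8!/13! = 1/6435; Racah Σ t=0..0: t=0:+1/30240 = 1/30240; ⇒ 3j(2 4 6; -1 -3 4)² = 16/429, sgn +1
I_A²/I_B² = (1/143)/(16/429) = 3/16

3/16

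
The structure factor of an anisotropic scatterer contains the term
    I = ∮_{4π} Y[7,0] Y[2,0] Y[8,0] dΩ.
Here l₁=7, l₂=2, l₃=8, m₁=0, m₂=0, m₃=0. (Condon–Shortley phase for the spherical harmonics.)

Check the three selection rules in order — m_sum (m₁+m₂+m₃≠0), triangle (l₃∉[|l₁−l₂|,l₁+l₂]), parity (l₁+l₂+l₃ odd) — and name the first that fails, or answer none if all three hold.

azimuthal sum: 0 + 0 + 0 = 0  ✓
5 ≤ 8 ≤ 9 (triangle on l)  ✓
L = 7 + 2 + 8 = 17 (odd)  ✗

parity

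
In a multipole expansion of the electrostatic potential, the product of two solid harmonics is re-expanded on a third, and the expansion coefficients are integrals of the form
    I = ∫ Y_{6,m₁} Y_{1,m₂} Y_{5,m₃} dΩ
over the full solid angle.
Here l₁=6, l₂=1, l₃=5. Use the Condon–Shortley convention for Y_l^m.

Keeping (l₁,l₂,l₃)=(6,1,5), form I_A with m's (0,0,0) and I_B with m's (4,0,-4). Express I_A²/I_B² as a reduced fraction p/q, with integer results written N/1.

9/5

Shared (l₁,l₂,l₃)=(6,1,5): N and (l;000)² cancel in I_A²/I_B².
A: Δ = 2!·10!·0!/13! = 1/858; Racah Σ t=1..1: t=1:−1/14400 = -1/14400; ⇒ 3j(6 1 5; 0 0 0)² = 6/143, sgn +1
B: Δ = 2!·10!·0!/13! = 1/858; Racah Σ t=1..1: t=1:−1/362880 = -1/362880; ⇒ 3j(6 1 5; 4 0 -4)² = 10/429, sgn +1
I_A²/I_B² = (6/143)/(10/429) = 9/5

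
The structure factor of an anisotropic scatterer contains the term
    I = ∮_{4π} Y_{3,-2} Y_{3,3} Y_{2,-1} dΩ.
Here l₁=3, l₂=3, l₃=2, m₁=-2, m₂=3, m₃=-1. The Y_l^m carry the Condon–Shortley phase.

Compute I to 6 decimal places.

Rules hold: Σm=0, L=8 even, 0≤2≤6.
N = 7·7·5 = 245
Δ = 4!·2!·2!/9! = 1/3780
Racah Σ t=1..3: t=1:−1/24 t=2:+1/4 t=3:−1/24 = 1/6
⇒ 3j(3 3 2; 0 0 0)² = 4/105, sgn +1
Racah Σ t=4..4: t=4:+1/48 = 1/48
⇒ 3j(3 3 2; -2 3 -1)² = 5/84, sgn -1
4πI² = N·(3j₀)²·(3jₘ)² = 5/9
I = -1·√(0.555556/4π) = -0.21026104

-0.210261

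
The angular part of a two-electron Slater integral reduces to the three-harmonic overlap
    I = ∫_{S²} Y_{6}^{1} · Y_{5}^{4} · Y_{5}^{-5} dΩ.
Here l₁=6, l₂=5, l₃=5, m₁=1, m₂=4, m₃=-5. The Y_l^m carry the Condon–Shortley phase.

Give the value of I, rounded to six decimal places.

m-sum 0 ✓  L=16 even ✓  1≤5≤11 ✓
Π(2lᵢ+1) = 13×11×11 = 1573
triangle coeff Δ(6,5,5) = 1/28588560
Σ_t [1,5]: t=1:−1/345600 t=2:+1/13824 t=3:−1/5184 t=4:+1/13824 t=5:−1/345600 = -7/129600
(3j)²=80/7293 [(6 5 5; 0 0 0)], sign=+1
Σ_t [5,5]: t=5:−1/2073600 = -1/2073600
(3j)²=63/9724 [(6 5 5; 1 4 -5)], sign=-1
⇒ 4πI² = 420/3757
I = (-1)√(420/3757/(4π)) = -0.09431898

-0.094319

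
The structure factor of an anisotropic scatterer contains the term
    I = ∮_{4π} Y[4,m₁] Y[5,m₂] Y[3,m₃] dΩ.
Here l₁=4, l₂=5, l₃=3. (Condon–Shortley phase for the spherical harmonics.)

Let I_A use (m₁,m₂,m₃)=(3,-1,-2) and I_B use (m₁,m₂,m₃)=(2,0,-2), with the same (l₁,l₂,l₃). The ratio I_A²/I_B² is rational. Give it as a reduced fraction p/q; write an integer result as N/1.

847/960

l's match ⇒ only the (l;m) 3-j factors differ between A and B.
A: triangle coeff Δ(4,5,3) = 1/180180; Σ_t [0,1]: t=0:+1/17280 t=1:−1/1440 = -11/17280; (3j)²=11/468 [(4 5 3; 3 -1 -2)], sign=+1
B: triangle coeff Δ(4,5,3) = 1/180180; Σ_t [1,2]: t=1:−1/2880 t=2:+1/576 = 1/720; (3j)²=80/3003 [(4 5 3; 2 0 -2)], sign=-1
I_A²/I_B² = (11/468)/(80/3003) = 847/960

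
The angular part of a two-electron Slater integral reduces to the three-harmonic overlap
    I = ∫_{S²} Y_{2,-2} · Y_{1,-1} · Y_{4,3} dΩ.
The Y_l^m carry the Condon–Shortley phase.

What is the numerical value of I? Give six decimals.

triangle: need 1≤l₃≤3, have 4; I=0

0.000000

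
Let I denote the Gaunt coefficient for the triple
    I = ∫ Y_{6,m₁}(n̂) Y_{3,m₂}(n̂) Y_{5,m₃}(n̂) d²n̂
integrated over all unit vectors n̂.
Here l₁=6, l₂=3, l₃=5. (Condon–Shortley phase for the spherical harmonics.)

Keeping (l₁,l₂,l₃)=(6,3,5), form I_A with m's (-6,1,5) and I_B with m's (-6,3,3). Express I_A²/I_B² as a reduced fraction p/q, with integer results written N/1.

l's match ⇒ only the (l;m) 3-j factors differ between A and B.
A: triangle coeff Δ(6,3,5) = 1/675675; Σ_t [4,4]: t=4:+1/1935360 = 1/1935360; (3j)²=3/91 [(6 3 5; -6 1 5)], sign=+1
B: triangle coeff Δ(6,3,5) = 1/675675; Σ_t [4,4]: t=4:+1/1935360 = 1/1935360; (3j)²=1/91 [(6 3 5; -6 3 3)], sign=+1
I_A²/I_B² = (3/91)/(1/91) = 3/1

3/1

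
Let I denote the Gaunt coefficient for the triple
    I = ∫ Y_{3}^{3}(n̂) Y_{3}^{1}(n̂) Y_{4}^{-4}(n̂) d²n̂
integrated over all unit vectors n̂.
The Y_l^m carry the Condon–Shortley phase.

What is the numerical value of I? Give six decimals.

Checks pass: Σm=0; 10 even; l₃=4∈[0,6].
(2·3+1)(2·3+1)(2·4+1) = 441
Δ: 2! 4! 4! / 11! → 1/34650
sum: t=0:+1/72 t=1:−1/16 t=2:+1/72 = -5/144
3j²(3 3 4; 0 0 0) = Δ·Π!·Σ² = 2/77  (sign -1)
sum: t=0:+1/1152 = 1/1152
3j²(3 3 4; 3 1 -4) = Δ·Π!·Σ² = 1/33  (sign +1)
combine: 4πI² = 441·2/77·1/33 = 42/121
take √, sign -1: I = -0.16619847

-0.166198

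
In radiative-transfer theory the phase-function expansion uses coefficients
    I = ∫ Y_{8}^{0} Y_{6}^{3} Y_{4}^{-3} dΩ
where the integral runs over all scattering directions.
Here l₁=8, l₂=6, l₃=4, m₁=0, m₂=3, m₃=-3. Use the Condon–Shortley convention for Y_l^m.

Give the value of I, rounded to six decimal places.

-0.138702

m-sum 0 ✓  L=18 even ✓  2≤4≤14 ✓
Π(2lᵢ+1) = 17×13×9 = 1989
triangle coeff Δ(8,6,4) = 1/23279256
Σ_t [4,6]: t=4:+1/1658880 t=5:−1/518400 t=6:+1/1658880 = -1/1382400
(3j)²=504/46189 [(8 6 4; 0 0 0)], sign=-1
Σ_t [7,8]: t=7:−1/7257600 t=8:+1/58060800 = -1/8294400
(3j)²=1029/92378 [(8 6 4; 0 3 -3)], sign=+1
⇒ 4πI² = 2333772/9653501
I = (-1)√(2333772/9653501/(4π)) = -0.13870172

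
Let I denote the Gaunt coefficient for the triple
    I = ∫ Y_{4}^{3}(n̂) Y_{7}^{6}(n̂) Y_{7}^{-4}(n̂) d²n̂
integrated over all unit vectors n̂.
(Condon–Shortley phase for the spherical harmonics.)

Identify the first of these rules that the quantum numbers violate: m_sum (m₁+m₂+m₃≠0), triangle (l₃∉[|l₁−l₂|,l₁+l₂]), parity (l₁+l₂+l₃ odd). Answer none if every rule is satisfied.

m₁+m₂+m₃ = 3 + 6 − 4 = 5  ✗
triangle: |4−7|=3 ≤ l₃=7 ≤ 4+7=11
parity: l₁+l₂+l₃ = 18 is even

m_sum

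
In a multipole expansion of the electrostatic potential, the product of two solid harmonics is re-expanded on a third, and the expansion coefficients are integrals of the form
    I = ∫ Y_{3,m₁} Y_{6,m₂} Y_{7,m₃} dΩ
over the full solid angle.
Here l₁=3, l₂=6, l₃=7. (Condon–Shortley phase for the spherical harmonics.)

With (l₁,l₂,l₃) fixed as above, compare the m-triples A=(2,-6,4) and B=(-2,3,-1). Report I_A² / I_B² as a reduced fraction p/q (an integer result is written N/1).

484/2535

Same 3,6,7: normalisation and zero-m 3j drop out of the ratio.
A: Δ: 2! 4! 10! / 17! → 1/2042040; sum: t=0:+1/43545600 = 1/43545600; 3j²(3 6 7; 2 -6 4) = Δ·Π!·Σ² = 11/3094  (sign -1)
B: Δ: 2! 4! 10! / 17! → 1/2042040; sum: t=1:−1/1935360 t=2:+1/362880 = 13/5806080; 3j²(3 6 7; -2 3 -1) = Δ·Π!·Σ² = 195/10472  (sign +1)
I_A²/I_B² = (11/3094)/(195/10472) = 484/2535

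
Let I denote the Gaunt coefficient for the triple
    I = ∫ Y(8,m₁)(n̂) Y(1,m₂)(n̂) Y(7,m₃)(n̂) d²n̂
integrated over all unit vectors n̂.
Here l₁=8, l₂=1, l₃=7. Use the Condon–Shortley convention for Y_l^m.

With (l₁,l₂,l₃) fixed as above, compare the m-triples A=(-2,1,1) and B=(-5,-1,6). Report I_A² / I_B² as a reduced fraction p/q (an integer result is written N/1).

15/1

l's match ⇒ only the (l;m) 3-j factors differ between A and B.
A: triangle coeff Δ(8,1,7) = 1/2040; Σ_t [2,2]: t=2:+1/58060800 = 1/58060800; (3j)²=3/136 [(8 1 7; -2 1 1)], sign=+1
B: triangle coeff Δ(8,1,7) = 1/2040; Σ_t [0,0]: t=0:+1/12454041600 = 1/12454041600; (3j)²=1/680 [(8 1 7; -5 -1 6)], sign=-1
I_A²/I_B² = (3/136)/(1/680) = 15/1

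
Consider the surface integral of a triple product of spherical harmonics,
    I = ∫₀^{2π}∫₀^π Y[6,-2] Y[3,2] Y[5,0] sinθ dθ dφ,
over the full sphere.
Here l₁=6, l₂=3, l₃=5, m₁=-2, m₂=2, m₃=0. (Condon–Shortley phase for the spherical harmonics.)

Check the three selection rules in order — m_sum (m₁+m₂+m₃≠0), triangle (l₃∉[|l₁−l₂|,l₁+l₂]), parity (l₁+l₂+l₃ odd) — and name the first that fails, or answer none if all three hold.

azimuthal sum: -2 + 2 + 0 = 0  ✓
3 ≤ 5 ≤ 9 (triangle on l)  ✓
L = 6 + 3 + 5 = 14 (even)  ✓

none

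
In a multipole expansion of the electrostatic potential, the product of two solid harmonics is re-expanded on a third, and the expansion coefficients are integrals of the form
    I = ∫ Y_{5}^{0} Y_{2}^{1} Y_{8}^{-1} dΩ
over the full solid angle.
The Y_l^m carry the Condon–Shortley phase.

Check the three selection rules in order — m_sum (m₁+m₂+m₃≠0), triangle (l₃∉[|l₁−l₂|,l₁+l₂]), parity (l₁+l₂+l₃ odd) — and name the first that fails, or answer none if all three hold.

triangle

azimuthal sum: 0 + 1 − 1 = 0  ✓
3 ≤ 8 ≤ 7 (triangle on l)  ✗
L = 5 + 2 + 8 = 15 (odd)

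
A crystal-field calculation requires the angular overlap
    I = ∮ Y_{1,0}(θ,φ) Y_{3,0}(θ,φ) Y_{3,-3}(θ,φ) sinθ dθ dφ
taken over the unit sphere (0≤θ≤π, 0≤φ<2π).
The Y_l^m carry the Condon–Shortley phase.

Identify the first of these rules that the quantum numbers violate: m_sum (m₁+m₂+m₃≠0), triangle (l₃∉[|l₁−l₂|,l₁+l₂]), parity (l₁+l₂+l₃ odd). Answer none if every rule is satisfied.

m_sum

Σmᵢ = -3  ✗
l₃∈[|l₁−l₂|,l₁+l₂]=[2,4], have l₃=3
Σlᵢ = 7 ⇒ odd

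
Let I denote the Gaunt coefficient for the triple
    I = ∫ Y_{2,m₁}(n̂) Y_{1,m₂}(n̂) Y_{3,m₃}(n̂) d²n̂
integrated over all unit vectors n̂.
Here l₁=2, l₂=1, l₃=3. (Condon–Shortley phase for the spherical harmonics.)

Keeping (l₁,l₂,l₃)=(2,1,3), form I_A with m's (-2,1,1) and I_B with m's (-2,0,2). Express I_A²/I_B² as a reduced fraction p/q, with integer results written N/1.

Same 2,1,3: normalisation and zero-m 3j drop out of the ratio.
A: Δ: 0! 4! 2! / 7! → 1/105; sum: t=0:+1/48 = 1/48; 3j²(2 1 3; -2 1 1) = Δ·Π!·Σ² = 1/105  (sign +1)
B: Δ: 0! 4! 2! / 7! → 1/105; sum: t=0:+1/24 = 1/24; 3j²(2 1 3; -2 0 2) = Δ·Π!·Σ² = 1/21  (sign -1)
I_A²/I_B² = (1/105)/(1/21) = 1/5

1/5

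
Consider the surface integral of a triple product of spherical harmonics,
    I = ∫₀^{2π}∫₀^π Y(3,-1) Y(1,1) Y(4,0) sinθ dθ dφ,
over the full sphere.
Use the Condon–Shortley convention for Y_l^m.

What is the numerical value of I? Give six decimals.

m-sum 0 ✓  L=8 even ✓  2≤4≤4 ✓
Π(2lᵢ+1) = 7×3×9 = 189
triangle coeff Δ(3,1,4) = 1/252
Σ_t [0,0]: t=0:+1/36 = 1/36
(3j)²=4/63 [(3 1 4; 0 0 0)], sign=+1
Σ_t [0,0]: t=0:+1/96 = 1/96
(3j)²=1/42 [(3 1 4; -1 1 0)], sign=+1
⇒ 4πI² = 2/7
I = (+1)√(2/7/(4π)) = 0.15078601

0.150786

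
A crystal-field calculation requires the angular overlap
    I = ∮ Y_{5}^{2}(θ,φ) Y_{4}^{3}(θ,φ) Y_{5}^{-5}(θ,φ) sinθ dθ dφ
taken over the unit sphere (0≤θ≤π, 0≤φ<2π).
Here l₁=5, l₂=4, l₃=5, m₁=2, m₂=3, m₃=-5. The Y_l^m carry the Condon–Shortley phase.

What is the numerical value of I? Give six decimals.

Rules hold: Σm=0, L=14 even, 1≤5≤9.
N = 11·9·11 = 1089
Δ = 4!·6!·4!/15! = 1/3153150
Racah Σ t=0..4: t=0:+1/69120 t=1:−1/1728 t=2:+1/576 t=3:−1/1728 t=4:+1/69120 = 7/11520
⇒ 3j(5 4 5; 0 0 0)² = 2/143, sgn -1
Racah Σ t=3..3: t=3:−1/103680 = -1/103680
⇒ 3j(5 4 5; 2 3 -5)² = 7/429, sgn -1
4πI² = N·(3j₀)²·(3jₘ)² = 42/169
I = +1·√(0.248521/4π) = 0.14062948

0.140629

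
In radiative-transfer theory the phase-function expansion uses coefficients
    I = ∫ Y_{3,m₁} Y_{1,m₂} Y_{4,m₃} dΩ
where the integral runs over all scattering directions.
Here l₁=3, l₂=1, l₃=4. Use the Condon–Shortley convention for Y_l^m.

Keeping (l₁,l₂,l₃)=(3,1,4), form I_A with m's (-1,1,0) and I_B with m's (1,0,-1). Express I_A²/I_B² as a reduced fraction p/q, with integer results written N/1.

Same 3,1,4: normalisation and zero-m 3j drop out of the ratio.
A: Δ: 0! 6! 2! / 9! → 1/252; sum: t=0:+1/96 = 1/96; 3j²(3 1 4; -1 1 0) = Δ·Π!·Σ² = 1/42  (sign +1)
B: Δ: 0! 6! 2! / 9! → 1/252; sum: t=0:+1/48 = 1/48; 3j²(3 1 4; 1 0 -1) = Δ·Π!·Σ² = 5/84  (sign -1)
I_A²/I_B² = (1/42)/(5/84) = 2/5

2/5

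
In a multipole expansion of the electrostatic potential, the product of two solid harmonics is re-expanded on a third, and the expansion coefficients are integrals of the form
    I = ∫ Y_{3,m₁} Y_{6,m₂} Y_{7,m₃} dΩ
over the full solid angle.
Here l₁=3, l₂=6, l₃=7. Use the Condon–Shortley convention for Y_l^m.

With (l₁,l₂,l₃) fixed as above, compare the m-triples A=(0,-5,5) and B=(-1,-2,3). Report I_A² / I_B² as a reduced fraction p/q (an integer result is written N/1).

Same 3,6,7: normalisation and zero-m 3j drop out of the ratio.
A: Δ: 2! 4! 10! / 17! → 1/2042040; sum: t=0:+1/4354560 t=1:−1/14515200 = 1/6220800; 3j²(3 6 7; 0 -5 5) = Δ·Π!·Σ² = 77/4420  (sign +1)
B: Δ: 2! 4! 10! / 17! → 1/2042040; sum: t=0:+1/829440 t=1:−1/181440 t=2:+1/645120 = -1/362880; 3j²(3 6 7; -1 -2 3) = Δ·Π!·Σ² = 256/17017  (sign -1)
I_A²/I_B² = (77/4420)/(256/17017) = 5929/5120

5929/5120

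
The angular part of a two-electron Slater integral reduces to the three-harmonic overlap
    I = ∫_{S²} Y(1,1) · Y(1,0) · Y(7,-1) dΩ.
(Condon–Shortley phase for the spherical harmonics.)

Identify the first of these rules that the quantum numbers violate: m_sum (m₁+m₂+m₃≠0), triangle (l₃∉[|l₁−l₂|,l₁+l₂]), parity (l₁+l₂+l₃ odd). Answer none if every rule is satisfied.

triangle

azimuthal sum: 1 + 0 − 1 = 0  ✓
0 ≤ 7 ≤ 2 (triangle on l)  ✗
L = 1 + 1 + 7 = 9 (odd)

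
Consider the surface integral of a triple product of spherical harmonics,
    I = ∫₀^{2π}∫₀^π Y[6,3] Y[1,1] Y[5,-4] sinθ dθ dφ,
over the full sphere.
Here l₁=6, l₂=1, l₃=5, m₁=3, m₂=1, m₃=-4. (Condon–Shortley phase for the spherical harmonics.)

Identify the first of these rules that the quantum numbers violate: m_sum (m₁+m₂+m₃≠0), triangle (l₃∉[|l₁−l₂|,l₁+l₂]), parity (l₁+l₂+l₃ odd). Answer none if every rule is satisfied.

azimuthal sum: 3 + 1 − 4 = 0  ✓
5 ≤ 5 ≤ 7 (triangle on l)  ✓
L = 6 + 1 + 5 = 12 (even)  ✓

none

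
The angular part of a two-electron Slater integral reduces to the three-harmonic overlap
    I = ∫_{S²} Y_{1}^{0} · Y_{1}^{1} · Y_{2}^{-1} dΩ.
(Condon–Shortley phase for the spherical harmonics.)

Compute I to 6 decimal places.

-0.218510

Checks pass: Σm=0; 4 even; l₃=2∈[0,2].
(2·1+1)(2·1+1)(2·2+1) = 45
Δ: 0! 2! 2! / 5! → 1/30
sum: t=0:+1/1 = 1/1
3j²(1 1 2; 0 0 0) = Δ·Π!·Σ² = 2/15  (sign +1)
sum: t=0:+1/2 = 1/2
3j²(1 1 2; 0 1 -1) = Δ·Π!·Σ² = 1/10  (sign -1)
combine: 4πI² = 45·2/15·1/10 = 3/5
take √, sign -1: I = -0.21850969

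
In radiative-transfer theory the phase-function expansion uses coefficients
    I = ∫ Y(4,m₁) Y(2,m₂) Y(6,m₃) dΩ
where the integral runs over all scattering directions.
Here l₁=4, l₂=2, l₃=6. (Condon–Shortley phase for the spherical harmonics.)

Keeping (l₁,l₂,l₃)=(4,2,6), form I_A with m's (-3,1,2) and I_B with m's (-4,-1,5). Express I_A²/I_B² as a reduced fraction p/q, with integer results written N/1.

Same 4,2,6: normalisation and zero-m 3j drop out of the ratio.
A: Δ: 0! 8! 4! / 13! → 1/6435; sum: t=0:+1/30240 = 1/30240; 3j²(4 2 6; -3 1 2) = Δ·Π!·Σ² = 32/6435  (sign +1)
B: Δ: 0! 8! 4! / 13! → 1/6435; sum: t=0:+1/241920 = 1/241920; 3j²(4 2 6; -4 -1 5) = Δ·Π!·Σ² = 1/39  (sign -1)
I_A²/I_B² = (32/6435)/(1/39) = 32/165

32/165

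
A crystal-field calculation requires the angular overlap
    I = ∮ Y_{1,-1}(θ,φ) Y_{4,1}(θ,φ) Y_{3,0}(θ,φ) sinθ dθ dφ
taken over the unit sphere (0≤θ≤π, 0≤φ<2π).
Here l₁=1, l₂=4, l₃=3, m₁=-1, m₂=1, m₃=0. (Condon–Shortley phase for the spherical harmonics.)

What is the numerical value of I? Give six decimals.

-0.194664

Checks pass: Σm=0; 8 even; l₃=3∈[3,5].
(2·1+1)(2·4+1)(2·3+1) = 189
Δ: 2! 0! 6! / 9! → 1/252
sum: t=1:−1/36 = -1/36
3j²(1 4 3; 0 0 0) = Δ·Π!·Σ² = 4/63  (sign +1)
sum: t=2:+1/72 = 1/72
3j²(1 4 3; -1 1 0) = Δ·Π!·Σ² = 5/126  (sign -1)
combine: 4πI² = 189·4/63·5/126 = 10/21
take √, sign -1: I = -0.19466390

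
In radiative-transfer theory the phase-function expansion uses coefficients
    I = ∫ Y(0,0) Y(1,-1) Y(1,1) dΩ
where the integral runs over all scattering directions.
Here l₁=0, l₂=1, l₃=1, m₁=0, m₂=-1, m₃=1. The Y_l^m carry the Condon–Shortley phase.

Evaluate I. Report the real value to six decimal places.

-0.282095

Rules hold: Σm=0, L=2 even, 1≤1≤1.
N = 1·3·3 = 9
Δ = 0!·0!·2!/3! = 1/3
Racah Σ t=0..0: t=0:+1/1 = 1/1
⇒ 3j(0 1 1; 0 0 0)² = 1/3, sgn -1
Racah Σ t=0..0: t=0:+1/2 = 1/2
⇒ 3j(0 1 1; 0 -1 1)² = 1/3, sgn +1
4πI² = N·(3j₀)²·(3jₘ)² = 1/1
I = -1·√(1/4π) = -0.28209479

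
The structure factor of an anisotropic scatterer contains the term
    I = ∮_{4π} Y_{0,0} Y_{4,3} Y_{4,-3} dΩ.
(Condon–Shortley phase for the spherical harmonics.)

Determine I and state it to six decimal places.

-0.282095

m-sum 0 ✓  L=8 even ✓  4≤4≤4 ✓
Π(2lᵢ+1) = 1×9×9 = 81
triangle coeff Δ(0,4,4) = 1/9
Σ_t [0,0]: t=0:+1/576 = 1/576
(3j)²=1/9 [(0 4 4; 0 0 0)], sign=+1
Σ_t [0,0]: t=0:+1/5040 = 1/5040
(3j)²=1/9 [(0 4 4; 0 3 -3)], sign=-1
⇒ 4πI² = 1/1
I = (-1)√(1/1/(4π)) = -0.28209479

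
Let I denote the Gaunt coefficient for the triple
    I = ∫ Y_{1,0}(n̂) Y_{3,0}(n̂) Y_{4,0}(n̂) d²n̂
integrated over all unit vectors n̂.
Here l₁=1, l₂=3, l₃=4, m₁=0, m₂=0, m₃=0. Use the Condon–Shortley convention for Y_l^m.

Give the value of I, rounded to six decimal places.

Rules hold: Σm=0, L=8 even, 2≤4≤4.
N = 3·7·9 = 189
Δ = 0!·2!·6!/9! = 1/252
Racah Σ t=0..0: t=0:+1/36 = 1/36
⇒ 3j(1 3 4; 0 0 0)² = 4/63, sgn +1
(m-triple is (0,0,0) — same symbol as above.)
4πI² = N·(3j₀)²·(3jₘ)² = 16/21
I = +1·√(0.761905/4π) = 0.24623252

0.246233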